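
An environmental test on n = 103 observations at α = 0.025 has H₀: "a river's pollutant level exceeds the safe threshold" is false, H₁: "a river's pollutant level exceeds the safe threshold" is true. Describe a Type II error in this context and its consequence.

Type II error: failing to reject H₀ when it is false — concluding that a river's pollutant level exceeds the safe threshold is not supported when in fact it is. Consequence: allowing unsafe pollution to continue.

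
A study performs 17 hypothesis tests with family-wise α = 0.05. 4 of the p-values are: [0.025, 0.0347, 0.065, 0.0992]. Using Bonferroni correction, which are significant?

Bonferroni α = 0.05/17 = 0.00294. None of the given p-values are significant.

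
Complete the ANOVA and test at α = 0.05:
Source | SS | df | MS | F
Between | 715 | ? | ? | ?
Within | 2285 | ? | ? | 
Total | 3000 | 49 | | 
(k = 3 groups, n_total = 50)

df_between = 2, df_within = 47. MS_between = 357.5, MS_within = 48.62. F = 7.353, F_crit ≈ 3.195. Reject H₀.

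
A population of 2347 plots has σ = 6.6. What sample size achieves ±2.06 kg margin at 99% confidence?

Without FPC: n₀ = (2.576×6.6/2.06)² = 68.115. With FPC: n = n₀N/(n₀+N-1) = 66.2 → n = 67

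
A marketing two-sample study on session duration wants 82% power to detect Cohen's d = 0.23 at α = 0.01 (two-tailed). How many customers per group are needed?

z_{α/2} = 2.576, z_β = Φ⁻¹(0.82) = 0.915. For small effect (d = 0.23): n per group = 2(z_{α/2} + z_β)²/d² = 2(2.576 + 0.915)²/0.23² = 460.8 → 461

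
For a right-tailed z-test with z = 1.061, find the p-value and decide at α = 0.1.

p = P(Z > 1.061) = 1 - Φ(1.061) ≈ 0.1443. Since p ≥ 0.1, fail to reject H₀ (not significant) at α = 0.1.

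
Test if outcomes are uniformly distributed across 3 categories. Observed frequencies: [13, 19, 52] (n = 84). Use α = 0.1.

Expected = 28 each. χ² = Σ(O-E)²/E = 31.5. df = 2, critical value = 4.605. Reject H₀.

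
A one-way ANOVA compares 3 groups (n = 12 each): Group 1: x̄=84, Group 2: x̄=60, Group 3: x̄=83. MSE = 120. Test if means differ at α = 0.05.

Grand mean = 75.67. SS_between = 4424.0, MS_between = 2212.0. F = 18.433, F_crit ≈ 3.285. Reject H₀.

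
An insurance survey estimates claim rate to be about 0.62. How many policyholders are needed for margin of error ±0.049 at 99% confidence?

n = z²p(1-p)/E² = 2.576²×0.62×0.38/0.049² = 651.1 → n = 652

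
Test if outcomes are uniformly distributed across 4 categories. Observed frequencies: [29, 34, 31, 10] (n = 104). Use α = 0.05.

Expected = 26 each. χ² = Σ(O-E)²/E = 13.615. df = 3, critical value = 7.815. Reject H₀.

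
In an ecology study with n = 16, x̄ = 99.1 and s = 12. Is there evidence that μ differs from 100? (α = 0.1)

t = (x̄ - μ₀)/(s/√n) = (99.1 - 100)/(12/√16) = -0.3. df = 15, critical t = ±1.753. Fail to reject H₀.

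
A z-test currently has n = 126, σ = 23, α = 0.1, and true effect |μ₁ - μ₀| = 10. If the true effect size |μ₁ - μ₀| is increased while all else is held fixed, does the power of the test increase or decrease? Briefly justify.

Power increases: a larger true effect increases the non-centrality λ = |μ₁ - μ₀|/(σ/√n).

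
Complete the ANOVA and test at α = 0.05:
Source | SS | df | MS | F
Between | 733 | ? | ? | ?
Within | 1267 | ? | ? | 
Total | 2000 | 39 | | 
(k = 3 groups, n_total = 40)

df_between = 2, df_within = 37. MS_between = 366.5, MS_within = 34.24. F = 10.703, F_crit ≈ 3.252. Reject H₀.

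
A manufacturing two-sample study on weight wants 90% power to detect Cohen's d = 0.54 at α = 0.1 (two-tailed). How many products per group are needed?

z_{α/2} = 1.645, z_β = Φ⁻¹(0.9) = 1.282. For medium effect (d = 0.54): n per group = 2(z_{α/2} + z_β)²/d² = 2(1.645 + 1.282)²/0.54² = 58.8 → 59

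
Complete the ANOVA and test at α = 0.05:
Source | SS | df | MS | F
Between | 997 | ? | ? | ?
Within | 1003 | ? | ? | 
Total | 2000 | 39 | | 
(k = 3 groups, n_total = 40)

df_between = 2, df_within = 37. MS_between = 498.5, MS_within = 27.11. F = 18.389, F_crit ≈ 3.252. Reject H₀.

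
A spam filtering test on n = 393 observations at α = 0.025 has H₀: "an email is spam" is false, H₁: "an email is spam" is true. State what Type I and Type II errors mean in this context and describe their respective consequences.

Type I (false positive): concluding that an email is spam when it is not — a legitimate email is sent to the spam folder and the user misses it. Type II (false negative): failing to conclude that an email is spam when it is — a spam email lands in the inbox. Which is costlier depends on domain priorities and is a judgement call rather than a statistical fact.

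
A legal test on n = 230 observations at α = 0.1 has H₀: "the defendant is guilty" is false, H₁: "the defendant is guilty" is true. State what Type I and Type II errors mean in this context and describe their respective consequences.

Type I (false positive): concluding that the defendant is guilty when it is not — convicting an innocent person. Type II (false negative): failing to conclude that the defendant is guilty when it is — acquitting a guilty person. Which is costlier depends on domain priorities and is a judgement call rather than a statistical fact.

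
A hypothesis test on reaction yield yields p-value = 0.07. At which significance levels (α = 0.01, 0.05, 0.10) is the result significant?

p = 0.07. Significant at: α = 0.1.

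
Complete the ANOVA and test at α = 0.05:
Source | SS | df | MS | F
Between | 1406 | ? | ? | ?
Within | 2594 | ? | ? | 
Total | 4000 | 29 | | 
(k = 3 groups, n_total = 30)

df_between = 2, df_within = 27. MS_between = 703.0, MS_within = 96.07. F = 7.317, F_crit ≈ 3.354. Reject H₀.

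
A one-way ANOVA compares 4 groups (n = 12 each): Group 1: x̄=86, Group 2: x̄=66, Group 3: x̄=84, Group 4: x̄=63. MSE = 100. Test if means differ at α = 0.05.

Grand mean = 74.75. SS_between = 5121.0, MS_between = 1707.0. F = 17.07, F_crit ≈ 2.816. Reject H₀.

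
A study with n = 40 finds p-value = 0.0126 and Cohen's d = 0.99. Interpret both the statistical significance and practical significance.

Statistically significant (p = 0.0126 < 0.05). Cohen's d = 0.99 indicates a large effect size. Both statistical and practical significance should be considered.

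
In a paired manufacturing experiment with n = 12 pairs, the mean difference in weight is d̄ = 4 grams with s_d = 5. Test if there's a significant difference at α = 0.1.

t = d̄/(s_d/√n) = 4/(5/√12) = 2.771. df = 11, critical t = ±1.796. Reject H₀.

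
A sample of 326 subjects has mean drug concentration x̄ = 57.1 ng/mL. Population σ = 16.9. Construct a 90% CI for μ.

CI = x̄ ± z*(σ/√n) = 57.1 ± 1.645(16.9/√326) = 57.1 ± 1.54 = (55.56, 58.64)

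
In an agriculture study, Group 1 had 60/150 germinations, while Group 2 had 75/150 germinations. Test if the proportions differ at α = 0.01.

p̂₁ = 0.4, p̂₂ = 0.5, pooled p̂ = 0.45. z = -1.741. Critical: ±2.576. Fail to reject H₀.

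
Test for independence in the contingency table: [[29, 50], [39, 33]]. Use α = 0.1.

χ² = 4.638. df = 1, critical = 2.706. Reject H₀. Variables are dependent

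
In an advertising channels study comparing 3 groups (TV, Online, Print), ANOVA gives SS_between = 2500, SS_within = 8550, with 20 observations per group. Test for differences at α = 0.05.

df_between = 2, df_within = 57. F = MS_between/MS_within = 1250.0/150.0 = 8.333. F_crit ≈ 3.159. Reject H₀. At least one mean differs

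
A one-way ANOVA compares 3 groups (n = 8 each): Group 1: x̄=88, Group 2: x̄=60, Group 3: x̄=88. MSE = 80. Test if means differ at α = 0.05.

Grand mean = 78.67. SS_between = 4181.33, MS_between = 2090.67. F = 26.133, F_crit ≈ 3.467. Reject H₀.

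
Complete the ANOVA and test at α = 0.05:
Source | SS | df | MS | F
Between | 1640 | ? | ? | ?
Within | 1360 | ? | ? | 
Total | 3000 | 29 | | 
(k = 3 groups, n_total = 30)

df_between = 2, df_within = 27. MS_between = 820.0, MS_within = 50.37. F = 16.279, F_crit ≈ 3.354. Reject H₀.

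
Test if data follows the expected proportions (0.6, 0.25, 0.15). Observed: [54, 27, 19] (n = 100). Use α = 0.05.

Expected: [60.0, 25.0, 15.0]. χ² = 1.827. df = 2, critical = 5.991. Fail to reject H₀.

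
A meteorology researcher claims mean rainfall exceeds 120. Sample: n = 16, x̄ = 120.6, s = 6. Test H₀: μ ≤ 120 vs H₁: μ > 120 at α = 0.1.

t = (120.6 - 120)/(6/√16) = 0.4, df = 15. Critical t = 1.341. Fail to reject H₀.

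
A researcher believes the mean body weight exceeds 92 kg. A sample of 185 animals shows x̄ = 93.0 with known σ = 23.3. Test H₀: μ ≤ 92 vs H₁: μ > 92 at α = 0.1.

z = 0.584. Critical value: 1.28. Fail to reject H₀.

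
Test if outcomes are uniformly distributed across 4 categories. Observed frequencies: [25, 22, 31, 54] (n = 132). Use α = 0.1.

Expected = 33 each. χ² = Σ(O-E)²/E = 19.091. df = 3, critical value = 6.251. Reject H₀.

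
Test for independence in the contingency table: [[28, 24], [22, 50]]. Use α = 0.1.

χ² = 6.806. df = 1, critical = 2.706. Reject H₀. Variables are dependent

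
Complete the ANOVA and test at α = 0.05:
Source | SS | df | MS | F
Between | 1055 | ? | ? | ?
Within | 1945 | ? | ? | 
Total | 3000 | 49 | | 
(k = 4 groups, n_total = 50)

df_between = 3, df_within = 46. MS_between = 351.67, MS_within = 42.28. F = 8.317, F_crit ≈ 2.807. Reject H₀.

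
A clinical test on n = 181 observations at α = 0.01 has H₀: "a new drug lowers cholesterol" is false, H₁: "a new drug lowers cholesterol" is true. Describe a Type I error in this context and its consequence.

Type I error: rejecting H₀ when it is true — concluding that a new drug lowers cholesterol when in fact it is not. Consequence: approving an ineffective drug — patients take a useless medication and may skip effective alternatives.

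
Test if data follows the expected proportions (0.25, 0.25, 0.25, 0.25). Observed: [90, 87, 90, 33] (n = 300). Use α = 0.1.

Expected: [75.0, 75.0, 75.0, 75.0]. χ² = 31.44. df = 3, critical = 6.251. Reject H₀.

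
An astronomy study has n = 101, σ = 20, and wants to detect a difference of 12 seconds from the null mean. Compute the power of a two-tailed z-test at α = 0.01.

SE = σ/√n = 20/√101 = 1.99. Non-centrality λ = d/SE = 12/1.99 = 6.03. Power ≈ Φ(λ - z_{α/2}) = Φ(6.03 - 2.576) = Φ(3.454) = 1.0.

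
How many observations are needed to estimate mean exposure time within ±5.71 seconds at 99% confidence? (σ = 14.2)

n = (z*σ/E)² = (2.576×14.2/5.71)² = 41.04 → n = 42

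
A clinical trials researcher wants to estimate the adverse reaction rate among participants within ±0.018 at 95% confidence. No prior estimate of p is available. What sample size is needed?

Conservative approach: use p = 0.5 (maximizes p(1-p) = 0.25). n = z²(0.25)/E² = 1.96²×0.25/0.018² = 2964.2 → n = 2965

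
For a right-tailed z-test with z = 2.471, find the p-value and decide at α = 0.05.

p = P(Z > 2.471) = 1 - Φ(2.471) ≈ 0.0067. Since p < 0.05, reject H₀ (significant) at α = 0.05.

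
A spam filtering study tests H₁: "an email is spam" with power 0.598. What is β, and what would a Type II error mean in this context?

β = 1 - power = 1 - 0.598 = 0.402. A Type II error is failing to reject H₀ when H₀ is false (false negative) — here, failing to conclude that an email is spam when in fact it is true. Consequence: a spam email lands in the inbox.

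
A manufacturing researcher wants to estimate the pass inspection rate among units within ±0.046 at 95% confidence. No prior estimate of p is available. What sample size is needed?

Conservative approach: use p = 0.5 (maximizes p(1-p) = 0.25). n = z²(0.25)/E² = 1.96²×0.25/0.046² = 453.9 → n = 454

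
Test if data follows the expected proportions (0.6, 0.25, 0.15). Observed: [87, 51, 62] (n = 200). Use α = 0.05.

Expected: [120.0, 50.0, 30.0]. χ² = 43.228. df = 2, critical = 5.991. Reject H₀.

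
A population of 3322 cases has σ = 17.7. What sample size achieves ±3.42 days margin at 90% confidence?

Without FPC: n₀ = (1.645×17.7/3.42)² = 72.481. With FPC: n = n₀N/(n₀+N-1) = 71.0 → n = 71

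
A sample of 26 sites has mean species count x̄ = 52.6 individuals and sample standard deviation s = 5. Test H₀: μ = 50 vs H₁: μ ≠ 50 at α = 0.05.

t = (x̄ - μ₀)/(s/√n) = (52.6 - 50)/(5/√26) = 2.651. df = 25, critical t = ±2.06. Reject H₀.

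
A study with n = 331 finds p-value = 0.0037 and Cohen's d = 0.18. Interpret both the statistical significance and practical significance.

Statistically significant (p = 0.0037 < 0.05). Cohen's d = 0.18 indicates a very small effect size. Both statistical and practical significance should be considered.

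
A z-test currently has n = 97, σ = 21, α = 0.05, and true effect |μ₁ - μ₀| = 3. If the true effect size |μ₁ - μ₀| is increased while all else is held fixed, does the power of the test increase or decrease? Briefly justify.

Power increases: a larger true effect increases the non-centrality λ = |μ₁ - μ₀|/(σ/√n).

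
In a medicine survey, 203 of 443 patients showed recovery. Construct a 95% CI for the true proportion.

p̂ = 0.458. CI = p̂ ± z*√(p̂(1-p̂)/n) = (0.412, 0.505)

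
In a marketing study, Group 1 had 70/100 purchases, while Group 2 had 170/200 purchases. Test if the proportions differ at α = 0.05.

p̂₁ = 0.7, p̂₂ = 0.85, pooled p̂ = 0.8. z = -3.062. Critical: ±1.96. Reject H₀.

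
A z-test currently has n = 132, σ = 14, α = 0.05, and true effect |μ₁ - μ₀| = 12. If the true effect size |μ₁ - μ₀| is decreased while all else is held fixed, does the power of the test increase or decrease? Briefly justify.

Power decreases: a smaller true effect decreases the non-centrality λ = |μ₁ - μ₀|/(σ/√n).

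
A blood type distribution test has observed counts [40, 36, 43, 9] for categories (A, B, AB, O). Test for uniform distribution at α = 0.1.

Expected = 32 each. χ² = Σ(O-E)²/E = 22.812. df = 3, critical value = 6.251. Reject H₀.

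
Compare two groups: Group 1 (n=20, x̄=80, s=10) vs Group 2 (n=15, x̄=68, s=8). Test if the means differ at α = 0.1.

Pooled sp = 9.2. t = 3.817, df = 33. Critical t = ±1.692. Reject H₀.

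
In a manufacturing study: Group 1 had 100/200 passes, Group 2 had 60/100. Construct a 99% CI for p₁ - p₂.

p̂₁ = 0.5, p̂₂ = 0.6. Difference = -0.1. CI = (-0.256, 0.056)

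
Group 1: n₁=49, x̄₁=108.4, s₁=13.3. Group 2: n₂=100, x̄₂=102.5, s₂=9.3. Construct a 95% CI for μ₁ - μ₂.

Difference = 5.9. SE = √(13.3²/49 + 9.3²/100) = 2.115. CI = (1.75, 10.05)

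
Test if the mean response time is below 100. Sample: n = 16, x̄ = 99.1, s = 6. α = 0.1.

t = (99.1 - 100)/(6/√16) = -0.6, df = 15. Critical t = -1.341. Fail to reject H₀.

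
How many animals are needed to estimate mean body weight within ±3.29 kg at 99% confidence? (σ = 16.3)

n = (z*σ/E)² = (2.576×16.3/3.29)² = 162.9 → n = 163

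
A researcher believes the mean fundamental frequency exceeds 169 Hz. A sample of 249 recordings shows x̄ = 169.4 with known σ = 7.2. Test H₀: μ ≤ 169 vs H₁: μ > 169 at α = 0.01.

z = 0.877. Critical value: 2.33. Fail to reject H₀.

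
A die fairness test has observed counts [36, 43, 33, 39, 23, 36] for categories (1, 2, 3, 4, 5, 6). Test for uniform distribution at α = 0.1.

Expected = 35 each. χ² = Σ(O-E)²/E = 6.571. df = 5, critical value = 9.236. Fail to reject H₀.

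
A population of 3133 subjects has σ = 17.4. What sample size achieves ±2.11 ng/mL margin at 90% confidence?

Without FPC: n₀ = (1.645×17.4/2.11)² = 184.02. With FPC: n = n₀N/(n₀+N-1) = 173.9 → n = 174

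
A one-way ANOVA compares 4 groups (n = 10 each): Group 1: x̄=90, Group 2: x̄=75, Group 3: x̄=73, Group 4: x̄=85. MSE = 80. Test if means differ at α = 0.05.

Grand mean = 80.75. SS_between = 1967.5, MS_between = 655.83. F = 8.198, F_crit ≈ 2.866. Reject H₀.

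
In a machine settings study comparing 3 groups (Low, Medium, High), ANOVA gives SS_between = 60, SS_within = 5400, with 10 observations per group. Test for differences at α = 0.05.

df_between = 2, df_within = 27. F = MS_between/MS_within = 30.0/200.0 = 0.15. F_crit ≈ 3.354. Fail to reject H₀.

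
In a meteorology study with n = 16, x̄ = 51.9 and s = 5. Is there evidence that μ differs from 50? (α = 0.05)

t = (x̄ - μ₀)/(s/√n) = (51.9 - 50)/(5/√16) = 1.52. df = 15, critical t = ±2.131. Fail to reject H₀.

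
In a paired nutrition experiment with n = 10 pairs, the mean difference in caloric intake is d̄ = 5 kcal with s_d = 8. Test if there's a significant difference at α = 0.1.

t = d̄/(s_d/√n) = 5/(8/√10) = 1.976. df = 9, critical t = ±1.833. Reject H₀.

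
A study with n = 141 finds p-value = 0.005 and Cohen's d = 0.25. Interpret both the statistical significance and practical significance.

Statistically significant (p = 0.005 < 0.05). Cohen's d = 0.25 indicates a small effect size. Both statistical and practical significance should be considered.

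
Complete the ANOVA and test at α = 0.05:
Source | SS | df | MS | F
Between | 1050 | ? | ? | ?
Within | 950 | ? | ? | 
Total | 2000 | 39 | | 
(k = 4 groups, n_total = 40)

df_between = 3, df_within = 36. MS_between = 350.0, MS_within = 26.39. F = 13.263, F_crit ≈ 2.866. Reject H₀.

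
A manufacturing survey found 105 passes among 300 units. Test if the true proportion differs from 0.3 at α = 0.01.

p̂ = 0.35, p₀ = 0.3. z = (p̂ - p₀)/√(p₀(1-p₀)/n) = 1.89. Critical: ±2.576. Fail to reject H₀.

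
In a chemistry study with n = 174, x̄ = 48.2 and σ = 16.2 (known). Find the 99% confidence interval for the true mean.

CI = x̄ ± z*(σ/√n) = 48.2 ± 2.576(16.2/√174) = 48.2 ± 3.16 = (45.04, 51.36)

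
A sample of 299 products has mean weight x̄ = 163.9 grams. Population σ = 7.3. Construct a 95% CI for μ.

CI = x̄ ± z*(σ/√n) = 163.9 ± 1.96(7.3/√299) = 163.9 ± 0.83 = (163.07, 164.73)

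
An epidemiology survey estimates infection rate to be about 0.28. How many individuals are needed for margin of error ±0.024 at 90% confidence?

n = z²p(1-p)/E² = 1.645²×0.28×0.72/0.024² = 947.1 → n = 948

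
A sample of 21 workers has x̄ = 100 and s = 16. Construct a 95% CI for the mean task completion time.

CI = x̄ ± t*(s/√n) = 100 ± 2.086(16/√21) = (92.72, 107.28)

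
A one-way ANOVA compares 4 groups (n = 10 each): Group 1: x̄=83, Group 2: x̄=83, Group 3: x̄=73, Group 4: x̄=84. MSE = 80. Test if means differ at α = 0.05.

Grand mean = 80.75. SS_between = 807.5, MS_between = 269.17. F = 3.365, F_crit ≈ 2.866. Reject H₀.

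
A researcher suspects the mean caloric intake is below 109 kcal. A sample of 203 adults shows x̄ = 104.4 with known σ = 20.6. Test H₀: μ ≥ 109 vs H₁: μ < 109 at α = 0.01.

z = -3.182. Critical value: -2.33. Reject H₀.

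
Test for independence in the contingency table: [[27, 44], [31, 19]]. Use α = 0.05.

χ² = 6.755. df = 1, critical = 3.841. Reject H₀. Variables are dependent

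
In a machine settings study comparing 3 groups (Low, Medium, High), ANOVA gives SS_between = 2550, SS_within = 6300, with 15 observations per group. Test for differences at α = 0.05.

df_between = 2, df_within = 42. F = MS_between/MS_within = 1275.0/150.0 = 8.5. F_crit ≈ 3.22. Reject H₀. At least one mean differs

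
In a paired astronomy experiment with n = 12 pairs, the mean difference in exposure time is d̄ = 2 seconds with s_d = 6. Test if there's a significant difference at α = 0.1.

t = d̄/(s_d/√n) = 2/(6/√12) = 1.155. df = 11, critical t = ±1.796. Fail to reject H₀.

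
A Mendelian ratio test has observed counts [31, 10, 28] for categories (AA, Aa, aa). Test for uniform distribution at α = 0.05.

Expected = 23 each. χ² = Σ(O-E)²/E = 11.217. df = 2, critical value = 5.991. Reject H₀.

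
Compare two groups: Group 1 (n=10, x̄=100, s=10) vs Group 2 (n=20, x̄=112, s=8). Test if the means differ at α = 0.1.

Pooled sp = 8.69. t = -3.564, df = 28. Critical t = ±1.701. Reject H₀.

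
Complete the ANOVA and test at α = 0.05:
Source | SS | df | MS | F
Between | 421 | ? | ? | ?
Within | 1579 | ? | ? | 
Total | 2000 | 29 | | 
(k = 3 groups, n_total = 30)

df_between = 2, df_within = 27. MS_between = 210.5, MS_within = 58.48. F = 3.599, F_crit ≈ 3.354. Reject H₀.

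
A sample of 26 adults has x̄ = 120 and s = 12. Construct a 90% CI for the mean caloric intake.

CI = x̄ ± t*(s/√n) = 120 ± 1.708(12/√26) = (115.98, 124.02)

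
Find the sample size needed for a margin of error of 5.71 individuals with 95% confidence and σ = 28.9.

n = (z*σ/E)² = (1.96×28.9/5.71)² = 98.4 → n = 99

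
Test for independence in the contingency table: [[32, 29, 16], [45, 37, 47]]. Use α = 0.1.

χ² = 5.652. df = 2, critical = 4.605. Reject H₀. Variables are dependent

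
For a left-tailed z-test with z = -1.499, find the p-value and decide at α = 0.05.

p = P(Z < -1.499) = Φ(-1.499) ≈ 0.0669. Since p ≥ 0.05, fail to reject H₀ (not significant) at α = 0.05.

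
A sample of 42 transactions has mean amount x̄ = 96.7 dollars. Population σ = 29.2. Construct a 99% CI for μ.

CI = x̄ ± z*(σ/√n) = 96.7 ± 2.576(29.2/√42) = 96.7 ± 11.61 = (85.09, 108.31)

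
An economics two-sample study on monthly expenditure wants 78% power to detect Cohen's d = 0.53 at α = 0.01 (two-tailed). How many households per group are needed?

z_{α/2} = 2.576, z_β = Φ⁻¹(0.78) = 0.772. For medium effect (d = 0.53): n per group = 2(z_{α/2} + z_β)²/d² = 2(2.576 + 0.772)²/0.53² = 79.8 → 80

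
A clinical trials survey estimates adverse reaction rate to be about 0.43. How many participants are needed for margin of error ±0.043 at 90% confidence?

n = z²p(1-p)/E² = 1.645²×0.43×0.57/0.043² = 358.7 → n = 359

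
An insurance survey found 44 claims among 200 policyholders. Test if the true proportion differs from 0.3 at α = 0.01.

p̂ = 0.22, p₀ = 0.3. z = (p̂ - p₀)/√(p₀(1-p₀)/n) = -2.469. Critical: ±2.576. Fail to reject H₀.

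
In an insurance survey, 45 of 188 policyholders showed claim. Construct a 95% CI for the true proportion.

p̂ = 0.239. CI = p̂ ± z*√(p̂(1-p̂)/n) = (0.178, 0.3)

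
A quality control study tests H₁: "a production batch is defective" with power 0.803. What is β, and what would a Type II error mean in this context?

β = 1 - power = 1 - 0.803 = 0.197. A Type II error is failing to reject H₀ when H₀ is false (false negative) — here, failing to conclude that a production batch is defective when in fact it is true. Consequence: shipping a defective batch — faulty products reach customers.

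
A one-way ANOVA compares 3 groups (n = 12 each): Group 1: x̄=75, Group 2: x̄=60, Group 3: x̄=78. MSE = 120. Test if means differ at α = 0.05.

Grand mean = 71.0. SS_between = 2232.0, MS_between = 1116.0. F = 9.3, F_crit ≈ 3.285. Reject H₀.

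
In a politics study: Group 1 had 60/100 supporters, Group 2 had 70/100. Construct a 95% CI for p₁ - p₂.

p̂₁ = 0.6, p̂₂ = 0.7. Difference = -0.1. CI = (-0.231, 0.031)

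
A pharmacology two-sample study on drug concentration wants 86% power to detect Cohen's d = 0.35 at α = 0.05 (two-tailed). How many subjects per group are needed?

z_{α/2} = 1.96, z_β = Φ⁻¹(0.86) = 1.08. For small effect (d = 0.35): n per group = 2(z_{α/2} + z_β)²/d² = 2(1.96 + 1.08)²/0.35² = 150.9 → 151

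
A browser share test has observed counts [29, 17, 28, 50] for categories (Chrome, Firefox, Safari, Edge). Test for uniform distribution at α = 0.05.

Expected = 31 each. χ² = Σ(O-E)²/E = 18.387. df = 3, critical value = 7.815. Reject H₀.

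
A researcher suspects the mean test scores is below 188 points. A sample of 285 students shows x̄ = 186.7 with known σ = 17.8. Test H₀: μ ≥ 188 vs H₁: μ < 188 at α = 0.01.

z = -1.233. Critical value: -2.33. Fail to reject H₀.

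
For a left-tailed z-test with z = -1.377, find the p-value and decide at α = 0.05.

p = P(Z < -1.377) = Φ(-1.377) ≈ 0.0843. Since p ≥ 0.05, fail to reject H₀ (not significant) at α = 0.05.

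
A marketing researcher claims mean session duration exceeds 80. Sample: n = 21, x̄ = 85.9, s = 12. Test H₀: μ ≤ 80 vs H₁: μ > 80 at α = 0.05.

t = (85.9 - 80)/(12/√21) = 2.253, df = 20. Critical t = 1.725. Reject H₀.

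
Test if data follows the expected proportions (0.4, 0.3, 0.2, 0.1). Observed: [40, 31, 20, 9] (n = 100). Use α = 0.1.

Expected: [40.0, 30.0, 20.0, 10.0]. χ² = 0.133. df = 3, critical = 6.251. Fail to reject H₀.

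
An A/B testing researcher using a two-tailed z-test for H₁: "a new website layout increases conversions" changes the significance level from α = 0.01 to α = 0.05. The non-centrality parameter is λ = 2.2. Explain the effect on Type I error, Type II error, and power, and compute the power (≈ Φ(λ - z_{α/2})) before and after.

Increasing α from 0.01 to 0.05:
• Type I error rate increases (α is the Type I rate by definition).
• Critical value moves from z_{α/2} = 2.576 to 1.96, so power = Φ(λ - z_{α/2}) goes from Φ(2.2 - 2.576) = 0.353 to Φ(2.2 - 1.96) = 0.595.
• Type II error rate β = 1 - power therefore decreases (0.647 → 0.405).
Appropriate when false negatives are costly — here, discarding a layout that would have improved conversions — lost revenue.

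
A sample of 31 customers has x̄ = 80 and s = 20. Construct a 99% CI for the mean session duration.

CI = x̄ ± t*(s/√n) = 80 ± 2.75(20/√31) = (70.12, 89.88)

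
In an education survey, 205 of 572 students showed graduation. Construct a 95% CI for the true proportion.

p̂ = 0.358. CI = p̂ ± z*√(p̂(1-p̂)/n) = (0.319, 0.398)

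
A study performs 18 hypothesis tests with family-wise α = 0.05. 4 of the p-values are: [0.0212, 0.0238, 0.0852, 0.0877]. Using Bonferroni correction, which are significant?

Bonferroni α = 0.05/18 = 0.00278. None of the given p-values are significant.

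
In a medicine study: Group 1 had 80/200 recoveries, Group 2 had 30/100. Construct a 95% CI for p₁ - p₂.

p̂₁ = 0.4, p̂₂ = 0.3. Difference = 0.1. CI = (-0.013, 0.213)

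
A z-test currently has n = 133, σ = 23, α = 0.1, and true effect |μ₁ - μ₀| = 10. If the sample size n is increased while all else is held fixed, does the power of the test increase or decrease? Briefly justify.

Power increases: a larger n shrinks the standard error σ/√n, moving the sampling distribution under H₁ further from the critical value.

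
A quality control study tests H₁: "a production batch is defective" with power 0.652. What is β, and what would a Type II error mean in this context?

β = 1 - power = 1 - 0.652 = 0.348. A Type II error is failing to reject H₀ when H₀ is false (false negative) — here, failing to conclude that a production batch is defective when in fact it is true. Consequence: shipping a defective batch — faulty products reach customers.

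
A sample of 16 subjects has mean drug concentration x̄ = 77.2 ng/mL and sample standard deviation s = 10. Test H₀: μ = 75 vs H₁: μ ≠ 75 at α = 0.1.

t = (x̄ - μ₀)/(s/√n) = (77.2 - 75)/(10/√16) = 0.88. df = 15, critical t = ±1.753. Fail to reject H₀.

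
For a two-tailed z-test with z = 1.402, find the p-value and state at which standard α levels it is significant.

p = 2·P(Z > |1.402|) = 2·(1 - Φ(1.402)) ≈ 0.1609. Not significant at any standard level.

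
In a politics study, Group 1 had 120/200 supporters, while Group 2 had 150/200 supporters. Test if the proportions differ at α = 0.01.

p̂₁ = 0.6, p̂₂ = 0.75, pooled p̂ = 0.675. z = -3.203. Critical: ±2.576. Reject H₀.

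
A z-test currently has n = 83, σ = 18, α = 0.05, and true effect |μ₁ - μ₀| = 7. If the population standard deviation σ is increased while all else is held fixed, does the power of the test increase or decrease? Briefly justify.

Power decreases: a larger σ inflates the standard error σ/√n, pulling the sampling distribution under H₁ back toward the critical value.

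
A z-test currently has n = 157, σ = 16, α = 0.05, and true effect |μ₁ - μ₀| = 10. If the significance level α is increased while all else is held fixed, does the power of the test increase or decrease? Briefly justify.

Power increases: a larger α lowers the critical value, so more of the H₁ sampling distribution falls in the rejection region.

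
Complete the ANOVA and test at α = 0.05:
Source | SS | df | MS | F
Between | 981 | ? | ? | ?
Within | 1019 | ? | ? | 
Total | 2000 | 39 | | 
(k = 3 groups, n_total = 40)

df_between = 2, df_within = 37. MS_between = 490.5, MS_within = 27.54. F = 17.81, F_crit ≈ 3.252. Reject H₀.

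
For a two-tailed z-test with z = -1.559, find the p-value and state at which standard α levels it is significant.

p = 2·P(Z > |-1.559|) = 2·(1 - Φ(1.559)) ≈ 0.119. Not significant at any standard level.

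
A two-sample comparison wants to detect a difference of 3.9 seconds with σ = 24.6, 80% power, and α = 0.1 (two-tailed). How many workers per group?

n per group = 2(z_α/2 + z_β)²σ²/d² = 2×(1.645 + 0.84)²×24.6²/3.9² = 491.4 → n = 492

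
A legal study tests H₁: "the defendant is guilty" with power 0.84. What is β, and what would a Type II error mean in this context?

β = 1 - power = 1 - 0.84 = 0.16. A Type II error is failing to reject H₀ when H₀ is false (false negative) — here, failing to conclude that the defendant is guilty when in fact it is true. Consequence: acquitting a guilty person.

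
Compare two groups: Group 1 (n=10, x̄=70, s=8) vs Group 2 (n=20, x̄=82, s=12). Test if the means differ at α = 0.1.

Pooled sp = 10.88. t = -2.849, df = 28. Critical t = ±1.701. Reject H₀.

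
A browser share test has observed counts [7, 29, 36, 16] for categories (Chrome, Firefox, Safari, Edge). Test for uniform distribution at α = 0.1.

Expected = 22 each. χ² = Σ(O-E)²/E = 23.0. df = 3, critical value = 6.251. Reject H₀.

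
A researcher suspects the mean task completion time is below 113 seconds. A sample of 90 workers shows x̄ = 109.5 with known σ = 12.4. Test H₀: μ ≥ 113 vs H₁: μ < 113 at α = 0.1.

z = -2.678. Critical value: -1.28. Reject H₀.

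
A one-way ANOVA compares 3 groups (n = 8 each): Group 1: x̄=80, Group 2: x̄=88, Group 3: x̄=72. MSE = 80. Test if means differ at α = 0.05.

Grand mean = 80.0. SS_between = 1024.0, MS_between = 512.0. F = 6.4, F_crit ≈ 3.467. Reject H₀.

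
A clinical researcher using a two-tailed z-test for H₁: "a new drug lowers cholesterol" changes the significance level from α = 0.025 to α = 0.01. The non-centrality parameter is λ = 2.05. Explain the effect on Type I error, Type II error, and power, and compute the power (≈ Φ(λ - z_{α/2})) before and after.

Decreasing α from 0.025 to 0.01:
• Type I error rate decreases (α is the Type I rate by definition).
• Critical value moves from z_{α/2} = 2.241 to 2.576, so power = Φ(λ - z_{α/2}) goes from Φ(2.05 - 2.241) = 0.424 to Φ(2.05 - 2.576) = 0.299.
• Type II error rate β = 1 - power therefore increases (0.576 → 0.701).
Appropriate when false positives are costly — here, approving an ineffective drug — patients take a useless medication and may skip effective alternatives.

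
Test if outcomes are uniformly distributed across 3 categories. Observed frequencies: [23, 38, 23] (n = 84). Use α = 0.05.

Expected = 28 each. χ² = Σ(O-E)²/E = 5.357. df = 2, critical value = 5.991. Fail to reject H₀.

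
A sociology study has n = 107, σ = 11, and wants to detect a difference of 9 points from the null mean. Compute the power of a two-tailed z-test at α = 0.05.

SE = σ/√n = 11/√107 = 1.063. Non-centrality λ = d/SE = 9/1.063 = 8.463. Power ≈ Φ(λ - z_{α/2}) = Φ(8.463 - 1.96) = Φ(6.503) = 1.0.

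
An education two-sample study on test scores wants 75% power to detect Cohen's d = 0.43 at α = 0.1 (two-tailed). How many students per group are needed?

z_{α/2} = 1.645, z_β = Φ⁻¹(0.75) = 0.674. For small effect (d = 0.43): n per group = 2(z_{α/2} + z_β)²/d² = 2(1.645 + 0.674)²/0.43² = 58.2 → 59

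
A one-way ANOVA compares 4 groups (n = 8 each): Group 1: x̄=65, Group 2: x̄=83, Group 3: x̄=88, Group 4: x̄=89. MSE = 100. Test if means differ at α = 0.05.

Grand mean = 81.25. SS_between = 2982.0, MS_between = 994.0. F = 9.94, F_crit ≈ 2.947. Reject H₀.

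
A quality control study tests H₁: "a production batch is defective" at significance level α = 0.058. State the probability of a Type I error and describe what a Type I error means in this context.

P(Type I error) = α = 0.058. A Type I error is rejecting H₀ when H₀ is actually true (false positive) — here, concluding that a production batch is defective when in fact this is not the case. Consequence: scrapping a good batch — wasted material and cost for no reason.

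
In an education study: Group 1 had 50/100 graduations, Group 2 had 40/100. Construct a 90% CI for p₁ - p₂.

p̂₁ = 0.5, p̂₂ = 0.4. Difference = 0.1. CI = (-0.015, 0.215)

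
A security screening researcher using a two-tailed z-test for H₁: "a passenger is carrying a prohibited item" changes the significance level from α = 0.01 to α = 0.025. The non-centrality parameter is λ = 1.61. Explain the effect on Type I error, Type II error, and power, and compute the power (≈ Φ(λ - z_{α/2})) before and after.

Increasing α from 0.01 to 0.025:
• Type I error rate increases (α is the Type I rate by definition).
• Critical value moves from z_{α/2} = 2.576 to 2.241, so power = Φ(λ - z_{α/2}) goes from Φ(1.61 - 2.576) = 0.167 to Φ(1.61 - 2.241) = 0.264.
• Type II error rate β = 1 - power therefore decreases (0.833 → 0.736).
Appropriate when false negatives are costly — here, letting a prohibited item through — security breach.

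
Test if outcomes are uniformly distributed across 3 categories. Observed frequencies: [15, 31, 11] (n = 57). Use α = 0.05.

Expected = 19 each. χ² = Σ(O-E)²/E = 11.789. df = 2, critical value = 5.991. Reject H₀.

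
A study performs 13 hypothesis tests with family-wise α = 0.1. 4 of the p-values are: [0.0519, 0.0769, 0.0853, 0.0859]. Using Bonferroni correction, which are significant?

Bonferroni α = 0.1/13 = 0.00769. None of the given p-values are significant.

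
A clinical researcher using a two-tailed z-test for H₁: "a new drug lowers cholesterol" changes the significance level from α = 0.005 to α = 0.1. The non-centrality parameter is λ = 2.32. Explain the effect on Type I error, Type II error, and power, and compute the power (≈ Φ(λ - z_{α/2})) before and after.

Increasing α from 0.005 to 0.1:
• Type I error rate increases (α is the Type I rate by definition).
• Critical value moves from z_{α/2} = 2.807 to 1.645, so power = Φ(λ - z_{α/2}) goes from Φ(2.32 - 2.807) = 0.313 to Φ(2.32 - 1.645) = 0.75.
• Type II error rate β = 1 - power therefore decreases (0.687 → 0.25).
Appropriate when false negatives are costly — here, shelving an effective drug — patients miss out on a treatment that would have helped.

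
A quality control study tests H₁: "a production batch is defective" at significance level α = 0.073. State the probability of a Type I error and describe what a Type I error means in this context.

P(Type I error) = α = 0.073. A Type I error is rejecting H₀ when H₀ is actually true (false positive) — here, concluding that a production batch is defective when in fact this is not the case. Consequence: scrapping a good batch — wasted material and cost for no reason.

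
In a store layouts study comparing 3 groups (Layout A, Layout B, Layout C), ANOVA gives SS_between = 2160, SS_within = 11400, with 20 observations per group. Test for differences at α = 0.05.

df_between = 2, df_within = 57. F = MS_between/MS_within = 1080.0/200.0 = 5.4. F_crit ≈ 3.159. Reject H₀. At least one mean differs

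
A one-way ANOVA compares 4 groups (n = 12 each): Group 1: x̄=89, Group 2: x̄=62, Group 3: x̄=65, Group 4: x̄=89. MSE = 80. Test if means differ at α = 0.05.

Grand mean = 76.25. SS_between = 7857.0, MS_between = 2619.0. F = 32.737, F_crit ≈ 2.816. Reject H₀.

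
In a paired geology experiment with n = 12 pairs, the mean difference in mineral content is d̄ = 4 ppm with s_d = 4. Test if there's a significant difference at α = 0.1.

t = d̄/(s_d/√n) = 4/(4/√12) = 3.464. df = 11, critical t = ±1.796. Reject H₀.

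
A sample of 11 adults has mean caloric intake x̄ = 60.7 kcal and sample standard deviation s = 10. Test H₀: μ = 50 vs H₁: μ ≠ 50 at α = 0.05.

t = (x̄ - μ₀)/(s/√n) = (60.7 - 50)/(10/√11) = 3.549. df = 10, critical t = ±2.228. Reject H₀.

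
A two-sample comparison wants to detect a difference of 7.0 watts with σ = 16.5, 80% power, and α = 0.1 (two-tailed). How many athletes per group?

n per group = 2(z_α/2 + z_β)²σ²/d² = 2×(1.645 + 0.84)²×16.5²/7.0² = 68.6 → n = 69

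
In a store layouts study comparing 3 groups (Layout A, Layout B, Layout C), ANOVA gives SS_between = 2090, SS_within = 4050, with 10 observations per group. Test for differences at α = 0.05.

df_between = 2, df_within = 27. F = MS_between/MS_within = 1045.0/150.0 = 6.967. F_crit ≈ 3.354. Reject H₀. At least one mean differs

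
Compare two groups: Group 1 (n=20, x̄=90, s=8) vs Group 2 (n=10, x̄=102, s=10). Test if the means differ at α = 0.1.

Pooled sp = 8.69. t = -3.564, df = 28. Critical t = ±1.701. Reject H₀.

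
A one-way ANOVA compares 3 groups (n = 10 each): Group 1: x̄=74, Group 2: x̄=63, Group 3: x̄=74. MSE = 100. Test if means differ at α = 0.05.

Grand mean = 70.33. SS_between = 806.67, MS_between = 403.33. F = 4.033, F_crit ≈ 3.354. Reject H₀.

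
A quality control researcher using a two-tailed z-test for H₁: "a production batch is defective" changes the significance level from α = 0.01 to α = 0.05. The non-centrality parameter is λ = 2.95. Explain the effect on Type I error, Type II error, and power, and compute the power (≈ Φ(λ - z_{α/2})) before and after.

Increasing α from 0.01 to 0.05:
• Type I error rate increases (α is the Type I rate by definition).
• Critical value moves from z_{α/2} = 2.576 to 1.96, so power = Φ(λ - z_{α/2}) goes from Φ(2.95 - 2.576) = 0.646 to Φ(2.95 - 1.96) = 0.839.
• Type II error rate β = 1 - power therefore decreases (0.354 → 0.161).
Appropriate when false negatives are costly — here, shipping a defective batch — faulty products reach customers.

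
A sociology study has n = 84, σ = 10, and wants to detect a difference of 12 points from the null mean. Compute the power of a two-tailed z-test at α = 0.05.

SE = σ/√n = 10/√84 = 1.091. Non-centrality λ = d/SE = 12/1.091 = 10.998. Power ≈ Φ(λ - z_{α/2}) = Φ(10.998 - 1.96) = Φ(9.038) = 1.0.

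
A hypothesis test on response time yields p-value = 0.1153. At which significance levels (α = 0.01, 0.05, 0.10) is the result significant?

p = 0.1153. Not significant at any of the given levels.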